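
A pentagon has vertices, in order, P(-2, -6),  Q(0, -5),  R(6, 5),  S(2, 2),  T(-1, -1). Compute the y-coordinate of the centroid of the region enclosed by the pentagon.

-62/69

Apply the shoelace formula. First the cross-terms c_i = x_i·y_{i+1} − x_{i+1}·y_i:
  10, 30, 2, 0, 4  ⇒  2A = 46, A = 23.
Then Σ (y_i + y_{i+1})·c_i = -124, so ȳ = -124 / (6·23) = -62/69.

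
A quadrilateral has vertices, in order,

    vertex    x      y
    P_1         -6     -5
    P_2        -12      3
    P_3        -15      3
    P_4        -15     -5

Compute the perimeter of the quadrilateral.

30

|P_1P_2| = √((-6)² + (8)²) = √100 = 10
|P_2P_3| = √((-3)² + (0)²) = √9 = 3
|P_3P_4| = √((0)² + (-8)²) = √64 = 8
|P_4P_1| = √((9)² + (0)²) = √81 = 9
Perimeter = 10 + 3 + 8 + 9 = 30.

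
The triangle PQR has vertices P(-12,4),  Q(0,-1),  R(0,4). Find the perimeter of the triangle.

30

|PQ| = √((12)² + (-5)²) = √169 = 13
|QR| = √((0)² + (5)²) = √25 = 5
|RP| = √((-12)² + (0)²) = √144 = 12
Perimeter = 13 + 5 + 12 = 30.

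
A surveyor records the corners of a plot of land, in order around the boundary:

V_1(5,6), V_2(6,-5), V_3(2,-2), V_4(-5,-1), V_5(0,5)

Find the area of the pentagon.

Σ = (-61) + (-2) + (-12) + (-25) + (-25) = -125
Area = |Σ|/2 = 62.5.

62.5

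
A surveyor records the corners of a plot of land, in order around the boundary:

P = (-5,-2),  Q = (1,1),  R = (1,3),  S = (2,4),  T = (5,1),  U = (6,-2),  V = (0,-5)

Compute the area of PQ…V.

Σ = (-3) + (2) + (-2) + (-18) + (-16) + (-30) + (-25) = -92
Area = |Σ|/2 = 46.

46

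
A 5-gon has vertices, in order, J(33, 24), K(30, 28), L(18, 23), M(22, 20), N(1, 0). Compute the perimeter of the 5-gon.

92

|JK| = √((-3)² + (4)²) = √25 = 5
|KL| = √((-12)² + (-5)²) = √169 = 13
|LM| = √((4)² + (-3)²) = √25 = 5
|MN| = √((-21)² + (-20)²) = √841 = 29
|NJ| = √((32)² + (24)²) = √1600 = 40
Perimeter = 5 + 13 + 5 + 29 + 40 = 92.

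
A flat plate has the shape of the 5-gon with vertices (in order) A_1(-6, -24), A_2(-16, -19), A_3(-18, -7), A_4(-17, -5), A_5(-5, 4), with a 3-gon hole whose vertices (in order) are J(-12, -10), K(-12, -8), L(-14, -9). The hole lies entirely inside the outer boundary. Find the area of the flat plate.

Outer boundary:
Apply the shoelace formula: 2A = Σ (x_i·y_{i+1} − x_{i+1}·y_i), indices taken mod 5.
Σ = (-270) + (-230) + (-29) + (-93) + (144) = -478
Area = |Σ|/2 = 239.
Hole:
J→K: (-12)(-8) − (-12)(-10) = -24
K→L: (-12)(-9) − (-14)(-8) = -4
L→J: (-14)(-10) − (-12)(-9) = 32
Σ = 4
Area = |Σ|/2 = 2.
Net area = 239 − 2 = 237.

237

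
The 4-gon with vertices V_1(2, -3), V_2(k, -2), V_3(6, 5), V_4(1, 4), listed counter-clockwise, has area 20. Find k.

3

Write out the shoelace sum; only the two edges meeting at V_2 involve k:
2·Area = [(2·(-2) − k·(-3)) + (k·5 − 6·(-2))] + 8
       = 8·k + 16 = 40
⇒ k = 3.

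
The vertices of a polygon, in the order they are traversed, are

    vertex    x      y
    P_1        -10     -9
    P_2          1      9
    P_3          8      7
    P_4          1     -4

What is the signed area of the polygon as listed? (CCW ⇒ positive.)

Apply the shoelace formula: 2A = Σ (x_i·y_{i+1} − x_{i+1}·y_i), indices taken mod 4.
P_1→P_2: (-10)(9) − (1)(-9) = -81
P_2→P_3: (1)(7) − (8)(9) = -65
P_3→P_4: (8)(-4) − (1)(7) = -39
P_4→P_1: (1)(-9) − (-10)(-4) = -49
Σ = -234
Signed area = Σ/2 = -117 (negative ⇒ clockwise traversal).

-117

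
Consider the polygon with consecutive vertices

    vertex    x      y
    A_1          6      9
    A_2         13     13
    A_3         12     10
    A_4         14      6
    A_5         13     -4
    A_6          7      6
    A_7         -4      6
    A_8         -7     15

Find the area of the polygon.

Apply the shoelace formula: 2A = Σ (x_i·y_{i+1} − x_{i+1}·y_i), indices taken mod 8.
A_1→A_2: (6)(13) − (13)(9) = -39
A_2→A_3: (13)(10) − (12)(13) = -26
A_3→A_4: (12)(6) − (14)(10) = -68
A_4→A_5: (14)(-4) − (13)(6) = -134
A_5→A_6: (13)(6) − (7)(-4) = 106
A_6→A_7: (7)(6) − (-4)(6) = 66
A_7→A_8: (-4)(15) − (-7)(6) = -18
A_8→A_1: (-7)(9) − (6)(15) = -153
Σ = -266
Area = |Σ|/2 = 133.

133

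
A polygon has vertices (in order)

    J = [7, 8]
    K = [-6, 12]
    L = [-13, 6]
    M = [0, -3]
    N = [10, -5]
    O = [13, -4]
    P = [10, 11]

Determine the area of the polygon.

266

Apply the shoelace formula: 2A = Σ (x_i·y_{i+1} − x_{i+1}·y_i), indices taken mod 7.
J→K: (7)(12) − (-6)(8) = 132
K→L: (-6)(6) − (-13)(12) = 120
L→M: (-13)(-3) − (0)(6) = 39
M→N: (0)(-5) − (10)(-3) = 30
N→O: (10)(-4) − (13)(-5) = 25
O→P: (13)(11) − (10)(-4) = 183
P→J: (10)(8) − (7)(11) = 3
Σ = 532
Area = |Σ|/2 = 266.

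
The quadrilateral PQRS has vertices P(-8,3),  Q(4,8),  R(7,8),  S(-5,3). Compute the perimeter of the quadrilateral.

|PQ| = √((12)² + (5)²) = √169 = 13
|QR| = √((3)² + (0)²) = √9 = 3
|RS| = √((-12)² + (-5)²) = √169 = 13
|SP| = √((-3)² + (0)²) = √9 = 3
Perimeter = 13 + 3 + 13 + 3 = 32.

32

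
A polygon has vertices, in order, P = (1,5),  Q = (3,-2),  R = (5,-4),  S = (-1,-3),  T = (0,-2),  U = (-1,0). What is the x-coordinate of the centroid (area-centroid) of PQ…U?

160/129

Apply the shoelace formula. First the cross-terms c_i = x_i·y_{i+1} − x_{i+1}·y_i:
  -17, -2, -19, 2, -2, -5  ⇒  2A = -43, A = -21.5.
Then Σ (x_i + x_{i+1})·c_i = -160, so x̄ = -160 / (6·(-21.5)) = 160/129.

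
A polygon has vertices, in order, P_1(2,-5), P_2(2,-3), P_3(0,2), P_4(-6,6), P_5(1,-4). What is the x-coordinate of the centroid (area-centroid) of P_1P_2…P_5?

-43/41

Apply the shoelace (surveyor's) formula. First the cross-terms c_i = x_i·y_{i+1} − x_{i+1}·y_i:
  4, 4, 12, 18, 3  ⇒  2A = 41, A = 20.5.
Then Σ (x_i + x_{i+1})·c_i = -129, so x̄ = -129 / (6·20.5) = -43/41.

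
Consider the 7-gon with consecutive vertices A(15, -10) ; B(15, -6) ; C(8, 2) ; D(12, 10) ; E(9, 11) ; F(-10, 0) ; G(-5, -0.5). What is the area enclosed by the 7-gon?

Σ = (60) + (78) + (56) + (42) + (110) + (5) + (57.5) = 408.5
Area = |Σ|/2 = 204.25.

204.25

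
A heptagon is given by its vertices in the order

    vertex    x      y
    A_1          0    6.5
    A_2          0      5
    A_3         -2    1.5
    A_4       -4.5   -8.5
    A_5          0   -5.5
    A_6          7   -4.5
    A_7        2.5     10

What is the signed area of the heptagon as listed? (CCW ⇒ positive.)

Apply the shoelace formula: 2A = Σ (x_i·y_{i+1} − x_{i+1}·y_i), indices taken mod 7.
A_1→A_2: (0)(5) − (0)(6.5) = 0
A_2→A_3: (0)(1.5) − (-2)(5) = 10
A_3→A_4: (-2)(-8.5) − (-4.5)(1.5) = 23.75
A_4→A_5: (-4.5)(-5.5) − (0)(-8.5) = 24.75
A_5→A_6: (0)(-4.5) − (7)(-5.5) = 38.5
A_6→A_7: (7)(10) − (2.5)(-4.5) = 81.25
A_7→A_1: (2.5)(6.5) − (0)(10) = 16.25
Σ = 194.5
Signed area = Σ/2 = 97.25 (positive ⇒ counter-clockwise traversal).

97.25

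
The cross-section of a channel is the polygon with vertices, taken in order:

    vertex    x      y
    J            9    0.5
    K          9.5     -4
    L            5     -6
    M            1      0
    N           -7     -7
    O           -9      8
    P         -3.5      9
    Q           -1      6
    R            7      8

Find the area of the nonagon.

J→K: (9)(-4) − (9.5)(0.5) = -40.75
K→L: (9.5)(-6) − (5)(-4) = -37
L→M: (5)(0) − (1)(-6) = 6
M→N: (1)(-7) − (-7)(0) = -7
N→O: (-7)(8) − (-9)(-7) = -119
O→P: (-9)(9) − (-3.5)(8) = -53
P→Q: (-3.5)(6) − (-1)(9) = -12
Q→R: (-1)(8) − (7)(6) = -50
R→J: (7)(0.5) − (9)(8) = -68.5
Σ = -381.25
Area = |Σ|/2 = 190.625.

190.625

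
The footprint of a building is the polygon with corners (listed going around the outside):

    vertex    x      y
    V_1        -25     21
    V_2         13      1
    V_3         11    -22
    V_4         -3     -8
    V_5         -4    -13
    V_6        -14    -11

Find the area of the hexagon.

724.5

Apply the shoelace formula: 2A = Σ (x_i·y_{i+1} − x_{i+1}·y_i), indices taken mod 6.
V_1→V_2: (-25)(1) − (13)(21) = -298
V_2→V_3: (13)(-22) − (11)(1) = -297
V_3→V_4: (11)(-8) − (-3)(-22) = -154
V_4→V_5: (-3)(-13) − (-4)(-8) = 7
V_5→V_6: (-4)(-11) − (-14)(-13) = -138
V_6→V_1: (-14)(21) − (-25)(-11) = -569
Σ = -1449
Area = |Σ|/2 = 724.5.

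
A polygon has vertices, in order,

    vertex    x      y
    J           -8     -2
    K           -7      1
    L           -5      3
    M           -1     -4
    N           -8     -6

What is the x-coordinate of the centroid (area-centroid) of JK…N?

-1130/219

Apply the surveyor's formula. First the cross-terms c_i = x_i·y_{i+1} − x_{i+1}·y_i:
  -22, -16, 23, -26, -32  ⇒  2A = -73, A = -36.5.
Then Σ (x_i + x_{i+1})·c_i = 1130, so x̄ = 1130 / (6·(-36.5)) = -1130/219.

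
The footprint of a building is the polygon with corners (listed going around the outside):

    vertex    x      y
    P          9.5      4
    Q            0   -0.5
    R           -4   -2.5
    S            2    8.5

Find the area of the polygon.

54.25

Cross-terms: -4.75, -2, -29, -72.75  ⇒  Σ = -108.5
Area = |Σ|/2 = 54.25.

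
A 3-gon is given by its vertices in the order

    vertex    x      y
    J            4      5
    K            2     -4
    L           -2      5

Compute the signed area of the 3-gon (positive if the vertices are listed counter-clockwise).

-27

Cross-terms: -26, 2, -30  ⇒  Σ = -54
Signed area = Σ/2 = -27 (negative ⇒ clockwise traversal).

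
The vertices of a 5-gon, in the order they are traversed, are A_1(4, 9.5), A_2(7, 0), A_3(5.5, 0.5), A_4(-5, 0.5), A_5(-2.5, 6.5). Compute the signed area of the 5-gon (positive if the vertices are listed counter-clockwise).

-69.375

Cross-terms: -66.5, 3.5, 5.25, -31.25, -49.75  ⇒  Σ = -138.75
Signed area = Σ/2 = -69.375 (negative ⇒ clockwise traversal).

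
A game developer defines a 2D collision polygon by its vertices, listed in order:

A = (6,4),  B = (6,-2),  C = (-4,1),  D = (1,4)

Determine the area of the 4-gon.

Cross-terms: -36, -2, -17, -20  ⇒  Σ = -75
Area = |Σ|/2 = 37.5.

37.5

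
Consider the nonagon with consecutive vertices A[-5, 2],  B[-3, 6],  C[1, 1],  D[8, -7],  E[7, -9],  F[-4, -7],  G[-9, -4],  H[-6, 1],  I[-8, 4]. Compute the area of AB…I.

Apply Gauss's area formula: 2A = Σ (x_i·y_{i+1} − x_{i+1}·y_i), indices taken mod 9.
Cross-terms: -24, -9, -15, -23, -85, -47, -33, -16, 4  ⇒  Σ = -248
Area = |Σ|/2 = 124.

124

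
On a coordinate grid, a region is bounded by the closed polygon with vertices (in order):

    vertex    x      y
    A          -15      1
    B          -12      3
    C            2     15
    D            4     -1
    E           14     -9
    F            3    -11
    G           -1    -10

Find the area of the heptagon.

311

A→B: (-15)(3) − (-12)(1) = -33
B→C: (-12)(15) − (2)(3) = -186
C→D: (2)(-1) − (4)(15) = -62
D→E: (4)(-9) − (14)(-1) = -22
E→F: (14)(-11) − (3)(-9) = -127
F→G: (3)(-10) − (-1)(-11) = -41
G→A: (-1)(1) − (-15)(-10) = -151
Σ = -622
Area = |Σ|/2 = 311.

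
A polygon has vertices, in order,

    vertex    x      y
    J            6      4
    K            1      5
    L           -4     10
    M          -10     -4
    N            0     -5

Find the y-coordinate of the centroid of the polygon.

25/21

Apply the shoelace formula. First the cross-terms c_i = x_i·y_{i+1} − x_{i+1}·y_i:
  26, 30, 116, 50, 30  ⇒  2A = 252, A = 126.
Then Σ (y_i + y_{i+1})·c_i = 900, so ȳ = 900 / (6·126) = 25/21.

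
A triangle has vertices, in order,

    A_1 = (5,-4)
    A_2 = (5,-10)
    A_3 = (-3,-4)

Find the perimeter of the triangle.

24

|A_1A_2| = √((0)² + (-6)²) = √36 = 6
|A_2A_3| = √((-8)² + (6)²) = √100 = 10
|A_3A_1| = √((8)² + (0)²) = √64 = 8
Perimeter = 6 + 10 + 8 = 24.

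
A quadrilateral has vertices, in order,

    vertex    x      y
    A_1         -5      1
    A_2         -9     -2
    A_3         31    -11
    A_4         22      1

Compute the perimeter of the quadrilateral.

|A_1A_2| = √((-4)² + (-3)²) = √25 = 5
|A_2A_3| = √((40)² + (-9)²) = √1681 = 41
|A_3A_4| = √((-9)² + (12)²) = √225 = 15
|A_4A_1| = √((-27)² + (0)²) = √729 = 27
Perimeter = 5 + 41 + 15 + 27 = 88.

88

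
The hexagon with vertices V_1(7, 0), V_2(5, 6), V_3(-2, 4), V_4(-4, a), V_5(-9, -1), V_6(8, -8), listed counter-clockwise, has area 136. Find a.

The doubled signed area Σ (x_i y_{i+1} − x_{i+1} y_i) is linear in a.
With a=0 it equals 230; the coefficient of a is 7 (from the two edges through V_4).
So 7·a + 230 = 2·136 = 272 ⇒ a = 6.

6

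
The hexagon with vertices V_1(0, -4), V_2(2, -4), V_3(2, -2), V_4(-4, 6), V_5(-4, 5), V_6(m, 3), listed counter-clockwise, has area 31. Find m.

The doubled signed area Σ (x_i y_{i+1} − x_{i+1} y_i) is linear in m.
With m=0 it equals 8; the coefficient of m is -9 (from the two edges through V_6).
So -9·m + 8 = 2·31 = 62 ⇒ m = -6.

-6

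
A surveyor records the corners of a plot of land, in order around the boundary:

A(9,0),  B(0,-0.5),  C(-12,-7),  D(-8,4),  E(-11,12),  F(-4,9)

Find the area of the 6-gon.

149.25

A→B: (9)(-0.5) − (0)(0) = -4.5
B→C: (0)(-7) − (-12)(-0.5) = -6
C→D: (-12)(4) − (-8)(-7) = -104
D→E: (-8)(12) − (-11)(4) = -52
E→F: (-11)(9) − (-4)(12) = -51
F→A: (-4)(0) − (9)(9) = -81
Σ = -298.5
Area = |Σ|/2 = 149.25.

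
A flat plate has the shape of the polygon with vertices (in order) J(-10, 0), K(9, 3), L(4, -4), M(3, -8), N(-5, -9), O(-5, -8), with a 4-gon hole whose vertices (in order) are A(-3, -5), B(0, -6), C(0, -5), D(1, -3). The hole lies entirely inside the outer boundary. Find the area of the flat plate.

Outer boundary:
Apply the surveyor's formula: 2A = Σ (x_i·y_{i+1} − x_{i+1}·y_i), indices taken mod 6.
Σ = (-30) + (-48) + (-20) + (-67) + (-5) + (-80) = -250
Area = |Σ|/2 = 125.
Hole:
Apply the shoelace (surveyor's) formula: 2A = Σ (x_i·y_{i+1} − x_{i+1}·y_i), indices taken mod 4.
A→B: (-3)(-6) − (0)(-5) = 18
B→C: (0)(-5) − (0)(-6) = 0
C→D: (0)(-3) − (1)(-5) = 5
D→A: (1)(-5) − (-3)(-3) = -14
Σ = 9
Area = |Σ|/2 = 4.5.
Net area = 125 − 4.5 = 120.5.

120.5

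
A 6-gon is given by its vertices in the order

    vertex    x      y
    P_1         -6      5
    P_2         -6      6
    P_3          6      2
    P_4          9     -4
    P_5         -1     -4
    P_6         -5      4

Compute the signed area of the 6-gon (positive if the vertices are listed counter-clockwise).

-80.5

P_1→P_2: (-6)(6) − (-6)(5) = -6
P_2→P_3: (-6)(2) − (6)(6) = -48
P_3→P_4: (6)(-4) − (9)(2) = -42
P_4→P_5: (9)(-4) − (-1)(-4) = -40
P_5→P_6: (-1)(4) − (-5)(-4) = -24
P_6→P_1: (-5)(5) − (-6)(4) = -1
Σ = -161
Signed area = Σ/2 = -80.5 (negative ⇒ clockwise traversal).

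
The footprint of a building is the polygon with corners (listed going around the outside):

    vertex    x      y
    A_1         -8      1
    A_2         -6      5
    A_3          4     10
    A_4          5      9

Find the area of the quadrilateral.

Apply the shoelace formula: 2A = Σ (x_i·y_{i+1} − x_{i+1}·y_i), indices taken mod 4.
Σ = (-34) + (-80) + (-14) + (77) = -51
Area = |Σ|/2 = 25.5.

25.5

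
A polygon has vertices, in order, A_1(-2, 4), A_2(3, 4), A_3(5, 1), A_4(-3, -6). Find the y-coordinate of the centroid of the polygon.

Apply the surveyor's formula. First the cross-terms c_i = x_i·y_{i+1} − x_{i+1}·y_i:
  -20, -17, -27, -24  ⇒  2A = -88, A = -44.
Then Σ (y_i + y_{i+1})·c_i = -62, so ȳ = -62 / (6·(-44)) = 31/132.

31/132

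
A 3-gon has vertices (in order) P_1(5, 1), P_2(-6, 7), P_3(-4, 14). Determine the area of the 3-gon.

44.5

Apply the shoelace formula: 2A = Σ (x_i·y_{i+1} − x_{i+1}·y_i), indices taken mod 3.
Σ = (41) + (-56) + (-74) = -89
Area = |Σ|/2 = 44.5.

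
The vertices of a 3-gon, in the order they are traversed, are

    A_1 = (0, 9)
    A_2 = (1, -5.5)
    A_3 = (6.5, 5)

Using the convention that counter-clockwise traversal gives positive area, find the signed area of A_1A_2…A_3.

Apply Gauss's area formula: 2A = Σ (x_i·y_{i+1} − x_{i+1}·y_i), indices taken mod 3.
A_1→A_2: (0)(-5.5) − (1)(9) = -9
A_2→A_3: (1)(5) − (6.5)(-5.5) = 40.75
A_3→A_1: (6.5)(9) − (0)(5) = 58.5
Σ = 90.25
Signed area = Σ/2 = 45.125 (positive ⇒ counter-clockwise traversal).

45.125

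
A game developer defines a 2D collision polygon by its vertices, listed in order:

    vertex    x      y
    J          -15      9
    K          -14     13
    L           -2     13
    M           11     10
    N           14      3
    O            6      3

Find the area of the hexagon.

Apply the shoelace (surveyor's) formula: 2A = Σ (x_i·y_{i+1} − x_{i+1}·y_i), indices taken mod 6.
Σ = (-69) + (-156) + (-163) + (-107) + (24) + (99) = -372
Area = |Σ|/2 = 186.

186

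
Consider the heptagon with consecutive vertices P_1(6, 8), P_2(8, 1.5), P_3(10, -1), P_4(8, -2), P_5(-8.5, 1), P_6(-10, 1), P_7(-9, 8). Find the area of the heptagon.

Apply the shoelace (surveyor's) formula: 2A = Σ (x_i·y_{i+1} − x_{i+1}·y_i), indices taken mod 7.
Cross-terms: -55, -23, -12, -9, 1.5, -71, -120  ⇒  Σ = -288.5
Area = |Σ|/2 = 144.25.

144.25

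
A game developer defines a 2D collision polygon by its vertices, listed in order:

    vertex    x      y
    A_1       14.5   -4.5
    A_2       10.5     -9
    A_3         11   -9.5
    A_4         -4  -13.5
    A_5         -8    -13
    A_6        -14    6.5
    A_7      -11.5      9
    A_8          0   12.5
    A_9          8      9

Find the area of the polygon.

Σ = (-83.25) + (-0.75) + (-186.5) + (-56) + (-234) + (-51.25) + (-143.75) + (-100) + (-166.5) = -1022
Area = |Σ|/2 = 511.

511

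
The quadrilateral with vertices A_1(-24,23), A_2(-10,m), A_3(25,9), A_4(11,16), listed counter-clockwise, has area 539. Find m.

Write out the shoelace sum; only the two edges meeting at A_2 involve m:
2·Area = [((-24)·m − (-10)·23) + ((-10)·9 − 25·m)] + 938
       = -49·m + 1078 = 1078
⇒ m = 0.

0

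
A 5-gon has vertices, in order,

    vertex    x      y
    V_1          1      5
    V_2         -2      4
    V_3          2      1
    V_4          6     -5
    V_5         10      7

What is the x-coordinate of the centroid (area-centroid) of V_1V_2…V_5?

601/123

Apply the shoelace (surveyor's) formula. First the cross-terms c_i = x_i·y_{i+1} − x_{i+1}·y_i:
  14, -10, -16, 92, 43  ⇒  2A = 123, A = 61.5.
Then Σ (x_i + x_{i+1})·c_i = 1803, so x̄ = 1803 / (6·61.5) = 601/123.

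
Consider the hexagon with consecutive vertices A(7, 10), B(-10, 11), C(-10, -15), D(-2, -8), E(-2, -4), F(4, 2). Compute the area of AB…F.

Apply the surveyor's formula: 2A = Σ (x_i·y_{i+1} − x_{i+1}·y_i), indices taken mod 6.
Cross-terms: 177, 260, 50, -8, 12, 26  ⇒  Σ = 517
Area = |Σ|/2 = 258.5.

258.5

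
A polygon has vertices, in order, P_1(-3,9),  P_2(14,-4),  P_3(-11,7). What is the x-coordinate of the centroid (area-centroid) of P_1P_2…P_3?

Apply Gauss's area formula. First the cross-terms c_i = x_i·y_{i+1} − x_{i+1}·y_i:
  -114, 54, -78  ⇒  2A = -138, A = -69.
Then Σ (x_i + x_{i+1})·c_i = 0, so x̄ = 0 / (6·(-69)) = 0.

0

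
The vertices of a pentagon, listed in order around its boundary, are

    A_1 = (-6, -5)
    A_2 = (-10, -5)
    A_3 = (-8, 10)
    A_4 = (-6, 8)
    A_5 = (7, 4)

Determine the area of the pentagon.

Cross-terms: -20, -140, -4, -80, -11  ⇒  Σ = -255
Area = |Σ|/2 = 127.5.

127.5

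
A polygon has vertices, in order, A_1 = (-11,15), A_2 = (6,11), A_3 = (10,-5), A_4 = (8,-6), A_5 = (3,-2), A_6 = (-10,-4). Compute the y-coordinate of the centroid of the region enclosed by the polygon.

384/85

Apply the shoelace formula. First the cross-terms c_i = x_i·y_{i+1} − x_{i+1}·y_i:
  -211, -140, -20, 2, -32, -194  ⇒  2A = -595, A = -297.5.
Then Σ (y_i + y_{i+1})·c_i = -8064, so ȳ = -8064 / (6·(-297.5)) = 384/85.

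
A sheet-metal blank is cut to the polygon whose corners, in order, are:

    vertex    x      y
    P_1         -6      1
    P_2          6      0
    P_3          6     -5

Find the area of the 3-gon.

P_1→P_2: (-6)(0) − (6)(1) = -6
P_2→P_3: (6)(-5) − (6)(0) = -30
P_3→P_1: (6)(1) − (-6)(-5) = -24
Σ = -60
Area = |Σ|/2 = 30.

30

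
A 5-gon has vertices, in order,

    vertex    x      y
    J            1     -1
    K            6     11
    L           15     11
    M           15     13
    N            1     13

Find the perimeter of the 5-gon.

|JK| = √((5)² + (12)²) = √169 = 13
|KL| = √((9)² + (0)²) = √81 = 9
|LM| = √((0)² + (2)²) = √4 = 2
|MN| = √((-14)² + (0)²) = √196 = 14
|NJ| = √((0)² + (-14)²) = √196 = 14
Perimeter = 13 + 9 + 2 + 14 + 14 = 52.

52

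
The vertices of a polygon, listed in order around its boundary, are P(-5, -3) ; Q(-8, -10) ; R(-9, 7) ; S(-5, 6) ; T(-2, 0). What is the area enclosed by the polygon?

60.5

Apply the surveyor's formula: 2A = Σ (x_i·y_{i+1} − x_{i+1}·y_i), indices taken mod 5.
P→Q: (-5)(-10) − (-8)(-3) = 26
Q→R: (-8)(7) − (-9)(-10) = -146
R→S: (-9)(6) − (-5)(7) = -19
S→T: (-5)(0) − (-2)(6) = 12
T→P: (-2)(-3) − (-5)(0) = 6
Σ = -121
Area = |Σ|/2 = 60.5.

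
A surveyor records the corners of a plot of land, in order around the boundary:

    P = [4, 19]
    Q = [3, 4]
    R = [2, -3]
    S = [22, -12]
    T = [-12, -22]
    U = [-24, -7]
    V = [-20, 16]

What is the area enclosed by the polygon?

1028

Σ = (-41) + (-17) + (42) + (-628) + (-444) + (-524) + (-444) = -2056
Area = |Σ|/2 = 1028.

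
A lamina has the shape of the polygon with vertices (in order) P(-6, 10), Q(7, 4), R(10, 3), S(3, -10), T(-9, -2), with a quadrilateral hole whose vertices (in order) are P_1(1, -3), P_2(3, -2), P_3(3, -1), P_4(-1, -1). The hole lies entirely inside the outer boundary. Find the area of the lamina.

205

Outer boundary:
P→Q: (-6)(4) − (7)(10) = -94
Q→R: (7)(3) − (10)(4) = -19
R→S: (10)(-10) − (3)(3) = -109
S→T: (3)(-2) − (-9)(-10) = -96
T→P: (-9)(10) − (-6)(-2) = -102
Σ = -420
Area = |Σ|/2 = 210.
Hole:
Σ = (7) + (3) + (-4) + (4) = 10
Area = |Σ|/2 = 5.
Net area = 210 − 5 = 205.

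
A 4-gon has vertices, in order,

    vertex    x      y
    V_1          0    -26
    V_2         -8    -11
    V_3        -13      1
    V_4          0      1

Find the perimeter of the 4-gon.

|V_1V_2| = √((-8)² + (15)²) = √289 = 17
|V_2V_3| = √((-5)² + (12)²) = √169 = 13
|V_3V_4| = √((13)² + (0)²) = √169 = 13
|V_4V_1| = √((0)² + (-27)²) = √729 = 27
Perimeter = 17 + 13 + 13 + 27 = 70.

70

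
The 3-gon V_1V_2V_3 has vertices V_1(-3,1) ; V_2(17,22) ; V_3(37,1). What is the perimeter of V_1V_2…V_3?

|V_1V_2| = √((20)² + (21)²) = √841 = 29
|V_2V_3| = √((20)² + (-21)²) = √841 = 29
|V_3V_1| = √((-40)² + (0)²) = √1600 = 40
Perimeter = 29 + 29 + 40 = 98.

98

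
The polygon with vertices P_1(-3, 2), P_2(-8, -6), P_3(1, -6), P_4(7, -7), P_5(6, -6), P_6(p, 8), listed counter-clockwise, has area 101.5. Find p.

Write out the shoelace sum; only the two edges meeting at P_6 involve p:
2·Area = [(6·8 − p·(-6)) + (p·2 − (-3)·8)] + 123
       = 8·p + 195 = 203
⇒ p = 1.

1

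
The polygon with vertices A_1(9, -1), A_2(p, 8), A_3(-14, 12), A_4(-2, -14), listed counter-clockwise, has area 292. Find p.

4

The doubled signed area Σ (x_i y_{i+1} − x_{i+1} y_i) is linear in p.
With p=0 it equals 532; the coefficient of p is 13 (from the two edges through A_2).
So 13·p + 532 = 2·292 = 584 ⇒ p = 4.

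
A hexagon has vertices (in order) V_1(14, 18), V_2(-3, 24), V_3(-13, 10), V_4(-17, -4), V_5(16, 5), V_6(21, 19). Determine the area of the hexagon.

Apply the shoelace formula: 2A = Σ (x_i·y_{i+1} − x_{i+1}·y_i), indices taken mod 6.
Σ = (390) + (282) + (222) + (-21) + (199) + (112) = 1184
Area = |Σ|/2 = 592.

592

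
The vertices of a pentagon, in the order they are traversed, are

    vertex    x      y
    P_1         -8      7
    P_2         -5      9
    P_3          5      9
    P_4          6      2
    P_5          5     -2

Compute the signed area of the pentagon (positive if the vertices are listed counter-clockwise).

Apply the shoelace formula: 2A = Σ (x_i·y_{i+1} − x_{i+1}·y_i), indices taken mod 5.
Cross-terms: -37, -90, -44, -22, 19  ⇒  Σ = -174
Signed area = Σ/2 = -87 (negative ⇒ clockwise traversal).

-87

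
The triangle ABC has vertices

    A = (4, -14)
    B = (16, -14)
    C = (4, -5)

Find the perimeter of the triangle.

36

|AB| = √((12)² + (0)²) = √144 = 12
|BC| = √((-12)² + (9)²) = √225 = 15
|CA| = √((0)² + (-9)²) = √81 = 9
Perimeter = 12 + 15 + 9 = 36.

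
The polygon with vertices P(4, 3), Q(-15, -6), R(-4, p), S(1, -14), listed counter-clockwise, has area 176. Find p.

-15

The doubled signed area Σ (x_i y_{i+1} − x_{i+1} y_i) is linear in p.
With p=0 it equals 112; the coefficient of p is -16 (from the two edges through R).
So -16·p + 112 = 2·176 = 352 ⇒ p = -15.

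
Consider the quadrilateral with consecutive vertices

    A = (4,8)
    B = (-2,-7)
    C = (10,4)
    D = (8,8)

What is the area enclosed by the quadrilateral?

Apply the shoelace (surveyor's) formula: 2A = Σ (x_i·y_{i+1} − x_{i+1}·y_i), indices taken mod 4.
Σ = (-12) + (62) + (48) + (32) = 130
Area = |Σ|/2 = 65.

65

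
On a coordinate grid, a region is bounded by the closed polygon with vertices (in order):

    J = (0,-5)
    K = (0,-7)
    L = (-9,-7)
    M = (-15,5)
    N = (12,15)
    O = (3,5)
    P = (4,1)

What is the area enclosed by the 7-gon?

260

Apply the surveyor's formula: 2A = Σ (x_i·y_{i+1} − x_{i+1}·y_i), indices taken mod 7.
Σ = (0) + (-63) + (-150) + (-285) + (15) + (-17) + (-20) = -520
Area = |Σ|/2 = 260.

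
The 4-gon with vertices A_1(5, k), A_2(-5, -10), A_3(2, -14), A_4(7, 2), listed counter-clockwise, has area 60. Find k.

-1

The doubled signed area Σ (x_i y_{i+1} − x_{i+1} y_i) is linear in k.
With k=0 it equals 132; the coefficient of k is 12 (from the two edges through A_1).
So 12·k + 132 = 2·60 = 120 ⇒ k = -1.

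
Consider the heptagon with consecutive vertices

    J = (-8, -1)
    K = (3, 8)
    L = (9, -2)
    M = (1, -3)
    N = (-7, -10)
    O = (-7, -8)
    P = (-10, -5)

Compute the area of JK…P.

Cross-terms: -61, -78, -25, -31, -14, -45, -30  ⇒  Σ = -284
Area = |Σ|/2 = 142.

142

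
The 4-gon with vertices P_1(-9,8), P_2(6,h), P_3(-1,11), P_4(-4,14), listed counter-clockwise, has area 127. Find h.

Write out the shoelace sum; only the two edges meeting at P_2 involve h:
2·Area = [((-9)·h − 6·8) + (6·11 − (-1)·h)] + 124
       = -8·h + 142 = 254
⇒ h = -14.

-14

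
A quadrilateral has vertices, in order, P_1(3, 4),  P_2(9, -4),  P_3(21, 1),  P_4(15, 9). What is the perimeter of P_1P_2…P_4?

|P_1P_2| = √((6)² + (-8)²) = √100 = 10
|P_2P_3| = √((12)² + (5)²) = √169 = 13
|P_3P_4| = √((-6)² + (8)²) = √100 = 10
|P_4P_1| = √((-12)² + (-5)²) = √169 = 13
Perimeter = 10 + 13 + 10 + 13 = 46.

46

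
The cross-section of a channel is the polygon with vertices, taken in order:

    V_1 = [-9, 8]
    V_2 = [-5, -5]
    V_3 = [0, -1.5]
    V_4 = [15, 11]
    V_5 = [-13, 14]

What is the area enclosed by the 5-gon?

Σ = (85) + (7.5) + (22.5) + (353) + (22) = 490
Area = |Σ|/2 = 245.

245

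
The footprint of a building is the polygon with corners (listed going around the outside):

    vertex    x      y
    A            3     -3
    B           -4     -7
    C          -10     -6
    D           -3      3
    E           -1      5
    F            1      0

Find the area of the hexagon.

Σ = (-33) + (-46) + (-48) + (-12) + (-5) + (-3) = -147
Area = |Σ|/2 = 73.5.

73.5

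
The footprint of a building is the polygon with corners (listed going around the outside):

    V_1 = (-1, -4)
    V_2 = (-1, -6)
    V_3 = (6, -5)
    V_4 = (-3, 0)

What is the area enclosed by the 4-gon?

Apply the shoelace (surveyor's) formula: 2A = Σ (x_i·y_{i+1} − x_{i+1}·y_i), indices taken mod 4.
V_1→V_2: (-1)(-6) − (-1)(-4) = 2
V_2→V_3: (-1)(-5) − (6)(-6) = 41
V_3→V_4: (6)(0) − (-3)(-5) = -15
V_4→V_1: (-3)(-4) − (-1)(0) = 12
Σ = 40
Area = |Σ|/2 = 20.

20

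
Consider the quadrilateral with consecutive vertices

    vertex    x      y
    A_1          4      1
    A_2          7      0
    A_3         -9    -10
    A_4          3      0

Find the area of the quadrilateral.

22

Apply the surveyor's formula: 2A = Σ (x_i·y_{i+1} − x_{i+1}·y_i), indices taken mod 4.
Cross-terms: -7, -70, 30, 3  ⇒  Σ = -44
Area = |Σ|/2 = 22.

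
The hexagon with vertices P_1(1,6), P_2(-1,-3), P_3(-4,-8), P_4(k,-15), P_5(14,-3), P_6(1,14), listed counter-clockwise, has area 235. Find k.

Write out the shoelace sum; only the two edges meeting at P_4 involve k:
2·Area = [((-4)·(-15) − k·(-8)) + (k·(-3) − 14·(-15))] + 190
       = 5·k + 460 = 470
⇒ k = 2.

2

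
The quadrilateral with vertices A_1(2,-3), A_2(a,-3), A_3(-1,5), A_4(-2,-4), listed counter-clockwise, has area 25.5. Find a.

Write out the shoelace sum; only the two edges meeting at A_2 involve a:
2·Area = [(2·(-3) − a·(-3)) + (a·5 − (-1)·(-3))] + 28
       = 8·a + 19 = 51
⇒ a = 4.

4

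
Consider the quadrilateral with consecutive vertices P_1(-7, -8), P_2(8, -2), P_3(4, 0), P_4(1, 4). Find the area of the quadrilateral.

Σ = (78) + (8) + (16) + (20) = 122
Area = |Σ|/2 = 61.

61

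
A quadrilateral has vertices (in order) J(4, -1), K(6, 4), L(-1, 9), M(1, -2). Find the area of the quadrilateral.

40

J→K: (4)(4) − (6)(-1) = 22
K→L: (6)(9) − (-1)(4) = 58
L→M: (-1)(-2) − (1)(9) = -7
M→J: (1)(-1) − (4)(-2) = 7
Σ = 80
Area = |Σ|/2 = 40.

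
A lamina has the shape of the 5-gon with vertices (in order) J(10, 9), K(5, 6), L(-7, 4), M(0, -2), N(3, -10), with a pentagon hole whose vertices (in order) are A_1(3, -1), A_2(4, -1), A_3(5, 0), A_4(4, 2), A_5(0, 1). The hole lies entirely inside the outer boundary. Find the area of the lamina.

Outer boundary:
Σ = (15) + (62) + (14) + (6) + (127) = 224
Area = |Σ|/2 = 112.
Hole:
Apply the shoelace formula: 2A = Σ (x_i·y_{i+1} − x_{i+1}·y_i), indices taken mod 5.
Cross-terms: 1, 5, 10, 4, -3  ⇒  Σ = 17
Area = |Σ|/2 = 8.5.
Net area = 112 − 8.5 = 103.5.

103.5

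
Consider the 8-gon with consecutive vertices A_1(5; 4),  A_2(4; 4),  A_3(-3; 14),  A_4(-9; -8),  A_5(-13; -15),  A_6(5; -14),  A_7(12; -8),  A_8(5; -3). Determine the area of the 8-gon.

Cross-terms: 4, 68, 150, 31, 257, 128, 4, 35  ⇒  Σ = 677
Area = |Σ|/2 = 338.5.

338.5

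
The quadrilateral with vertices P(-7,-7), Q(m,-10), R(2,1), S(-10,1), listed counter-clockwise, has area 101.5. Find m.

Write out the shoelace sum; only the two edges meeting at Q involve m:
2·Area = [((-7)·(-10) − m·(-7)) + (m·1 − 2·(-10))] + 89
       = 8·m + 179 = 203
⇒ m = 3.

3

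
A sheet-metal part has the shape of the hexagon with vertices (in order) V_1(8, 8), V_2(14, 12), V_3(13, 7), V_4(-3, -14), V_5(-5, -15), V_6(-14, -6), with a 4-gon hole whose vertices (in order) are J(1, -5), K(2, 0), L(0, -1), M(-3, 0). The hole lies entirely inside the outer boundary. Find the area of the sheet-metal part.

242

Outer boundary:
Σ = (-16) + (-58) + (-161) + (-25) + (-180) + (-64) = -504
Area = |Σ|/2 = 252.
Hole:
J→K: (1)(0) − (2)(-5) = 10
K→L: (2)(-1) − (0)(0) = -2
L→M: (0)(0) − (-3)(-1) = -3
M→J: (-3)(-5) − (1)(0) = 15
Σ = 20
Area = |Σ|/2 = 10.
Net area = 252 − 10 = 242.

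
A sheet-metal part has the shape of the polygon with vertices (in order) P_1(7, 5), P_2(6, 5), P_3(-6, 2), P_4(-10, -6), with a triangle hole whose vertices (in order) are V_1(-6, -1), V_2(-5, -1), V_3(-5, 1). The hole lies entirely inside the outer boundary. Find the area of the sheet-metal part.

Outer boundary:
Apply the shoelace formula: 2A = Σ (x_i·y_{i+1} − x_{i+1}·y_i), indices taken mod 4.
P_1→P_2: (7)(5) − (6)(5) = 5
P_2→P_3: (6)(2) − (-6)(5) = 42
P_3→P_4: (-6)(-6) − (-10)(2) = 56
P_4→P_1: (-10)(5) − (7)(-6) = -8
Σ = 95
Area = |Σ|/2 = 47.5.
Hole:
V_1→V_2: (-6)(-1) − (-5)(-1) = 1
V_2→V_3: (-5)(1) − (-5)(-1) = -10
V_3→V_1: (-5)(-1) − (-6)(1) = 11
Σ = 2
Area = |Σ|/2 = 1.
Net area = 47.5 − 1 = 46.5.

46.5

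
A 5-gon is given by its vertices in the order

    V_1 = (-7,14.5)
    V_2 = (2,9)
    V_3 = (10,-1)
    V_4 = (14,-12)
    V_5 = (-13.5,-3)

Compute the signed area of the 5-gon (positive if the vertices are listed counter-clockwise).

Apply the shoelace (surveyor's) formula: 2A = Σ (x_i·y_{i+1} − x_{i+1}·y_i), indices taken mod 5.
V_1→V_2: (-7)(9) − (2)(14.5) = -92
V_2→V_3: (2)(-1) − (10)(9) = -92
V_3→V_4: (10)(-12) − (14)(-1) = -106
V_4→V_5: (14)(-3) − (-13.5)(-12) = -204
V_5→V_1: (-13.5)(14.5) − (-7)(-3) = -216.75
Σ = -710.75
Signed area = Σ/2 = -355.375 (negative ⇒ clockwise traversal).

-355.375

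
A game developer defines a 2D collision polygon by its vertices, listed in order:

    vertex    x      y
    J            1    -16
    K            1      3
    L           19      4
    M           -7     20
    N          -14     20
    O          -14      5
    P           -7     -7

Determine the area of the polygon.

488

Σ = (19) + (-53) + (408) + (140) + (210) + (133) + (119) = 976
Area = |Σ|/2 = 488.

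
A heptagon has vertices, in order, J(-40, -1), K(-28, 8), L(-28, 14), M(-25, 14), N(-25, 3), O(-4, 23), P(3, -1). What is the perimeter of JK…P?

|JK| = √((12)² + (9)²) = √225 = 15
|KL| = √((0)² + (6)²) = √36 = 6
|LM| = √((3)² + (0)²) = √9 = 3
|MN| = √((0)² + (-11)²) = √121 = 11
|NO| = √((21)² + (20)²) = √841 = 29
|OP| = √((7)² + (-24)²) = √625 = 25
|PJ| = √((-43)² + (0)²) = √1849 = 43
Perimeter = 15 + 6 + 3 + 11 + 29 + 25 + 43 = 132.

132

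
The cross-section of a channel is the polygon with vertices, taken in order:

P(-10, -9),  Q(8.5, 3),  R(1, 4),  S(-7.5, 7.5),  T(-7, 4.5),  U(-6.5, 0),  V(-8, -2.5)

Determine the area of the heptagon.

113.125

Σ = (46.5) + (31) + (37.5) + (18.75) + (29.25) + (16.25) + (47) = 226.25
Area = |Σ|/2 = 113.125.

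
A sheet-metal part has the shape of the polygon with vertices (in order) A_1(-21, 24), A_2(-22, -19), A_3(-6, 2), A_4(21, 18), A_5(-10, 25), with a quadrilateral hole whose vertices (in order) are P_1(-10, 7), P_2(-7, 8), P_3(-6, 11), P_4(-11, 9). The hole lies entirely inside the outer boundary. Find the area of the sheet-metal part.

794.5

Outer boundary:
Apply the shoelace (surveyor's) formula: 2A = Σ (x_i·y_{i+1} − x_{i+1}·y_i), indices taken mod 5.
A_1→A_2: (-21)(-19) − (-22)(24) = 927
A_2→A_3: (-22)(2) − (-6)(-19) = -158
A_3→A_4: (-6)(18) − (21)(2) = -150
A_4→A_5: (21)(25) − (-10)(18) = 705
A_5→A_1: (-10)(24) − (-21)(25) = 285
Σ = 1609
Area = |Σ|/2 = 804.5.
Hole:
Apply the surveyor's formula: 2A = Σ (x_i·y_{i+1} − x_{i+1}·y_i), indices taken mod 4.
P_1→P_2: (-10)(8) − (-7)(7) = -31
P_2→P_3: (-7)(11) − (-6)(8) = -29
P_3→P_4: (-6)(9) − (-11)(11) = 67
P_4→P_1: (-11)(7) − (-10)(9) = 13
Σ = 20
Area = |Σ|/2 = 10.
Net area = 804.5 − 10 = 794.5.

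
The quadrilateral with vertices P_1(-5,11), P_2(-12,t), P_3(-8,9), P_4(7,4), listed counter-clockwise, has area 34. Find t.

Write out the shoelace sum; only the two edges meeting at P_2 involve t:
2·Area = [((-5)·t − (-12)·11) + ((-12)·9 − (-8)·t)] + 2
       = 3·t + 26 = 68
⇒ t = 14.

14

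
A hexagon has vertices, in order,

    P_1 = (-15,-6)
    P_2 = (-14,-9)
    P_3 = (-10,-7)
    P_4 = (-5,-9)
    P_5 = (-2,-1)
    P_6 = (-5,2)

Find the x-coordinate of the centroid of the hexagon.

Apply Gauss's area formula. First the cross-terms c_i = x_i·y_{i+1} − x_{i+1}·y_i:
  51, 8, 55, -13, -9, 60  ⇒  2A = 152, A = 76.
Then Σ (x_i + x_{i+1})·c_i = -3542, so x̄ = -3542 / (6·76) = -1771/228.

-1771/228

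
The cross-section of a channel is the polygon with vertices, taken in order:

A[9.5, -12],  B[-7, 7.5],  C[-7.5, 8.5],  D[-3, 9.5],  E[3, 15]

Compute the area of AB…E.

156.875

Cross-terms: -12.75, -3.25, -45.75, -73.5, -178.5  ⇒  Σ = -313.75
Area = |Σ|/2 = 156.875.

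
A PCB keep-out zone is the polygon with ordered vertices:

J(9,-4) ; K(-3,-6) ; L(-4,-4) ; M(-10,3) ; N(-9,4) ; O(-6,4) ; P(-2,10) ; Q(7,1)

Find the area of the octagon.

158

Apply the shoelace formula: 2A = Σ (x_i·y_{i+1} − x_{i+1}·y_i), indices taken mod 8.
J→K: (9)(-6) − (-3)(-4) = -66
K→L: (-3)(-4) − (-4)(-6) = -12
L→M: (-4)(3) − (-10)(-4) = -52
M→N: (-10)(4) − (-9)(3) = -13
N→O: (-9)(4) − (-6)(4) = -12
O→P: (-6)(10) − (-2)(4) = -52
P→Q: (-2)(1) − (7)(10) = -72
Q→J: (7)(-4) − (9)(1) = -37
Σ = -316
Area = |Σ|/2 = 158.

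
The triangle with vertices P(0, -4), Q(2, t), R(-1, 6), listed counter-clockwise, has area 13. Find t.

2

The doubled signed area Σ (x_i y_{i+1} − x_{i+1} y_i) is linear in t.
With t=0 it equals 24; the coefficient of t is 1 (from the two edges through Q).
So 1·t + 24 = 2·13 = 26 ⇒ t = 2.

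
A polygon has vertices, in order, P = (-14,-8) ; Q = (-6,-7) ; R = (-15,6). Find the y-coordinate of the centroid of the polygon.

Apply the shoelace (surveyor's) formula. First the cross-terms c_i = x_i·y_{i+1} − x_{i+1}·y_i:
  50, -141, 204  ⇒  2A = 113, A = 56.5.
Then Σ (y_i + y_{i+1})·c_i = -1017, so ȳ = -1017 / (6·56.5) = -3.

-3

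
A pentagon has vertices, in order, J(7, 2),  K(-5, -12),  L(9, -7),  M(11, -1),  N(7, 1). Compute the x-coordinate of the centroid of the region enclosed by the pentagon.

Apply the surveyor's formula. First the cross-terms c_i = x_i·y_{i+1} − x_{i+1}·y_i:
  -74, 143, 68, 18, 7  ⇒  2A = 162, A = 81.
Then Σ (x_i + x_{i+1})·c_i = 2206, so x̄ = 2206 / (6·81) = 1103/243.

1103/243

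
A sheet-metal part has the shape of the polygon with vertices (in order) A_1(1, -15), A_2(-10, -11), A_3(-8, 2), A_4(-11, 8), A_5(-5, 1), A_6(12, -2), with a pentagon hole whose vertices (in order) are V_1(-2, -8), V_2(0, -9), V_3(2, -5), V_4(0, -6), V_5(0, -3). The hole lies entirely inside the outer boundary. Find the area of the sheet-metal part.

Outer boundary:
Cross-terms: -161, -108, -42, 29, -2, -178  ⇒  Σ = -462
Area = |Σ|/2 = 231.
Hole:
Apply the shoelace formula: 2A = Σ (x_i·y_{i+1} − x_{i+1}·y_i), indices taken mod 5.
Cross-terms: 18, 18, -12, 0, -6  ⇒  Σ = 18
Area = |Σ|/2 = 9.
Net area = 231 − 9 = 222.

222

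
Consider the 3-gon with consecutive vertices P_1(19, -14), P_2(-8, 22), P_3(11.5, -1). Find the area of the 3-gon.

40.5

Cross-terms: 306, -245, -142  ⇒  Σ = -81
Area = |Σ|/2 = 40.5.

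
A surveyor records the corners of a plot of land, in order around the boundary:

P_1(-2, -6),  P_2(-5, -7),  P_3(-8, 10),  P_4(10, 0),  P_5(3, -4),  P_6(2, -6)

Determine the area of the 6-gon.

P_1→P_2: (-2)(-7) − (-5)(-6) = -16
P_2→P_3: (-5)(10) − (-8)(-7) = -106
P_3→P_4: (-8)(0) − (10)(10) = -100
P_4→P_5: (10)(-4) − (3)(0) = -40
P_5→P_6: (3)(-6) − (2)(-4) = -10
P_6→P_1: (2)(-6) − (-2)(-6) = -24
Σ = -296
Area = |Σ|/2 = 148.

148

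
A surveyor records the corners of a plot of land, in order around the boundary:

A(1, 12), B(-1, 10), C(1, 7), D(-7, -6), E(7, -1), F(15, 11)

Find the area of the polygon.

179

Apply the surveyor's formula: 2A = Σ (x_i·y_{i+1} − x_{i+1}·y_i), indices taken mod 6.
A→B: (1)(10) − (-1)(12) = 22
B→C: (-1)(7) − (1)(10) = -17
C→D: (1)(-6) − (-7)(7) = 43
D→E: (-7)(-1) − (7)(-6) = 49
E→F: (7)(11) − (15)(-1) = 92
F→A: (15)(12) − (1)(11) = 169
Σ = 358
Area = |Σ|/2 = 179.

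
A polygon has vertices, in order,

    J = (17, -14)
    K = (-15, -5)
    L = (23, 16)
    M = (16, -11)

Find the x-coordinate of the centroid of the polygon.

1259/161

Apply the shoelace (surveyor's) formula. First the cross-terms c_i = x_i·y_{i+1} − x_{i+1}·y_i:
  -295, -125, -509, -37  ⇒  2A = -966, A = -483.
Then Σ (x_i + x_{i+1})·c_i = -22662, so x̄ = -22662 / (6·(-483)) = 1259/161.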